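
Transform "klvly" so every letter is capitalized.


Input string: 'klvly'
Operation: convert each letter to uppercase
Mapping: 'k'->'K', 'l'->'L', 'v'->'V', 'l'->'L', 'y'->'Y'
Result: KLVLY


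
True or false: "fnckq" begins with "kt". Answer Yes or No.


Input string: 'fnckq'
Prefix to check: 'kt'
First 2 characters of input: 'fn'
Match: False
Result: No


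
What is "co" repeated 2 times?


Input string: 'co'
Operation: repeat 2 times
Concatenation: 'co' + 'co'
Result: coco


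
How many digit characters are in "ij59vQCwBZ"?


Input string: 'ij59vQCwBZ'
Operation: count digit characters (0-9)
Scan: 'i', 'j', '5'(digit), '9'(digit), 'v', 'Q', 'C', 'w', 'B', 'Z'
Digits found: 2
Result: 2


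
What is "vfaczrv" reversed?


Input string: 'vfaczrv'
Operation: reverse character order
Original order: 'v' -> 'f' -> 'a' -> 'c' -> 'z' -> 'r' -> 'v'
Reversed order: 'v' -> 'r' -> 'z' -> 'c' -> 'a' -> 'f' -> 'v'
Result: vrzcafv


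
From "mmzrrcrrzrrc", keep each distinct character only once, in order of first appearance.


Input: 'mmzrrcrrzrrc'
Operation: keep first occurrence of each character
Scan: s[0]='m' new -> keep; s[1]='m' seen -> skip; s[2]='z' new -> keep; s[3]='r' new -> keep; s[4]='r' seen -> skip; s[5]='c' new -> keep; s[6]='r' seen -> skip; s[7]='r' seen -> skip; s[8]='z' seen -> skip; s[9]='r' seen -> skip; s[10]='r' seen -> skip; s[11]='c' seen -> skip
Result: mzrc


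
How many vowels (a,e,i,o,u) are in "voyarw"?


Input string: 'voyarw'
Operation: count vowels (a, e, i, o, u)
Scan: s[0]='v', s[1]='o' (vowel), s[2]='y', s[3]='a' (vowel), s[4]='r', s[5]='w'
Vowels found: 2
Result: 2


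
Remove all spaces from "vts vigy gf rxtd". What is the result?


Input string: 'vts vigy gf rxtd'
Operation: remove all spaces
Words: 'vts', 'vigy', 'gf', 'rxtd'
Join without spaces: vtsvigygfrxtd


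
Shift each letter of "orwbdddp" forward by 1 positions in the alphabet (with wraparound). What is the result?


Input: 'orwbdddp', shift = 1
Operation: for each letter, (position + 1) mod 26
Mapping: 'o'(14+1=15)->'p', 'r'(17+1=18)->'s', 'w'(22+1=23)->'x', 'b'(1+1=2)->'c', 'd'(3+1=4)->'e', 'd'(3+1=4)->'e', 'd'(3+1=4)->'e', 'p'(15+1=16)->'q'
Result: psxceeeq


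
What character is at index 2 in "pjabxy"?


Input string: 'pjabxy'
Operation: get character at index 2
Index mapping: s[0]='p', s[1]='j', s[2]='a'
Result: 'a'


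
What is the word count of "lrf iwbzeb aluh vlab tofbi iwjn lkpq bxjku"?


Input string: 'lrf iwbzeb aluh vlab tofbi iwjn lkpq bxjku'
Operation: split by spaces
Words found: 'lrf', 'iwbzeb', 'aluh', 'vlab', 'tofbi', 'iwjn', 'lkpq', 'bxjku'
Word count: 8


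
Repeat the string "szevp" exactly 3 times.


Input string: 'szevp'
Operation: repeat 3 times
Concatenation: 'szevp' + 'szevp' + 'szevp'
Result: szevpszevpszevp


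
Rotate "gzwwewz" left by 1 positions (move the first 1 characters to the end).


Input: 'gzwwewz', shift = 1
Operation: split at index 1 and swap parts
Front part s[0:1] = 'g'
Back part s[1:] = 'zwwewz'
Rotated = back + front = 'zwwewz' + 'g'
Result: zwwewzg


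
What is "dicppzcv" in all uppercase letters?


Input string: 'dicppzcv'
Operation: convert each letter to uppercase
Mapping: 'd'->'D', 'i'->'I', 'c'->'C', 'p'->'P', 'p'->'P', 'z'->'Z', 'c'->'C', 'v'->'V'
Result: DICPPZCV


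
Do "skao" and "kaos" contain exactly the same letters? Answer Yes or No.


String 1: 'skao' -> sorted: 'akos'
String 2: 'kaos' -> sorted: 'akos'
Compare sorted forms: 'akos' == 'akos'
Anagram: Yes


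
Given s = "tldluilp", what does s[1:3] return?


Input string: 'tldluilp'
Operation: slice [1:3]
Extract characters: s[1]='l', s[2]='d'
Result: ld


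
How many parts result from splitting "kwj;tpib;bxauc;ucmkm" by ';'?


Input string: 'kwj;tpib;bxauc;ucmkm'
Delimiter: ';'
Split result: 'kwj', 'tpib', 'bxauc', 'ucmkm'
Number of parts: 4


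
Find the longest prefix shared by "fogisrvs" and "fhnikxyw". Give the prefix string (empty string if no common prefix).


String 1: 'fogisrvs'
String 2: 'fhnikxyw'
Compare position by position:
pos 0: 'f' vs 'f' match
pos 1: 'o' vs 'h' differ -> stop
Longest common prefix: "f" (length 1)


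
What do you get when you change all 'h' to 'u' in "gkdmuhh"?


Input string: 'gkdmuhh'
Operation: replace 'h' with 'u'
Positions of 'h': 5, 6
After replacement: gkdmuuu


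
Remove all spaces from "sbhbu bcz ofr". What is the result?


Input string: 'sbhbu bcz ofr'
Operation: remove all spaces
Words: 'sbhbu', 'bcz', 'ofr'
Join without spaces: sbhbubczofr


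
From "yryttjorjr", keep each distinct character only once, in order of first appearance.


Input: 'yryttjorjr'
Operation: keep first occurrence of each character
Scan: s[0]='y' new -> keep; s[1]='r' new -> keep; s[2]='y' seen -> skip; s[3]='t' new -> keep; s[4]='t' seen -> skip; s[5]='j' new -> keep; s[6]='o' new -> keep; s[7]='r' seen -> skip; s[8]='j' seen -> skip; s[9]='r' seen -> skip
Result: yrtjo


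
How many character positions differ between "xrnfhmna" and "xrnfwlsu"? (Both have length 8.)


String 1: 'xrnfhmna'
String 2: 'xrnfwlsu'
Compare each position: pos 0: 'x'=='x', pos 1: 'r'=='r', pos 2: 'n'=='n', pos 3: 'f'=='f', pos 4: 'h'!='w', pos 5: 'm'!='l', pos 6: 'n'!='s', pos 7: 'a'!='u'
Differing positions: 4
Hamming distance: 4


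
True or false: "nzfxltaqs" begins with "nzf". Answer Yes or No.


Input string: 'nzfxltaqs'
Prefix to check: 'nzf'
First 3 characters of input: 'nzf'
Match: True
Result: Yes


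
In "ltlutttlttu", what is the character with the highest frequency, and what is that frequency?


Input: 'ltlutttlttu'
Operation: tally each character
Counts: 'l':3, 't':6, 'u':2
Maximum: 't' appears 6 times


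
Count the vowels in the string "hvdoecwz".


Input string: 'hvdoecwz'
Operation: count vowels (a, e, i, o, u)
Scan: s[0]='h', s[1]='v', s[2]='d', s[3]='o' (vowel), s[4]='e' (vowel), s[5]='c', s[6]='w', s[7]='z'
Vowels found: 2
Result: 2


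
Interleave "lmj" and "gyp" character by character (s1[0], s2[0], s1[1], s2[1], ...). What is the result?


String 1: 'lmj'
String 2: 'gyp'
Operation: alternate characters
Pairs: 'l'+'g', 'm'+'y', 'j'+'p'
Result: lgmyjp


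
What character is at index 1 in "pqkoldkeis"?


Input string: 'pqkoldkeis'
Operation: get character at index 1
Index mapping: s[0]='p', s[1]='q'
Result: 'q'


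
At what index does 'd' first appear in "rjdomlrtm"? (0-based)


Input string: 'rjdomlrtm'
Target: 'd'
Scanning left to right: s[0]='r', s[1]='j', s[2]='d'
First match at index: 2


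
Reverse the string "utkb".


Input string: 'utkb'
Operation: reverse character order
Original order: 'u' -> 't' -> 'k' -> 'b'
Reversed order: 'b' -> 'k' -> 't' -> 'u'
Result: bktu


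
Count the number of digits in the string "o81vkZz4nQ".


Input string: 'o81vkZz4nQ'
Operation: count digit characters (0-9)
Scan: 'o', '8'(digit), '1'(digit), 'v', 'k', 'Z', 'z', '4'(digit), 'n', 'Q'
Digits found: 3
Result: 3


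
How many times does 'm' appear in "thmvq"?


Input string: 'thmvq'
Target character: 'm'
Scan each position: s[2]='m'
Matches found at indices: 2
Total: 1


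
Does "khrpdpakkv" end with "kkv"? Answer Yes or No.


Input string: 'khrpdpakkv'
Suffix to check: 'kkv'
Last 3 characters of input: 'kkv'
Match: True
Result: Yes


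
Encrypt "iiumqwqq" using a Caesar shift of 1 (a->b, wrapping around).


Input: 'iiumqwqq', shift = 1
Operation: for each letter, (position + 1) mod 26
Mapping: 'i'(8+1=9)->'j', 'i'(8+1=9)->'j', 'u'(20+1=21)->'v', 'm'(12+1=13)->'n', 'q'(16+1=17)->'r', 'w'(22+1=23)->'x', 'q'(16+1=17)->'r', 'q'(16+1=17)->'r'
Result: jjvnrxrr


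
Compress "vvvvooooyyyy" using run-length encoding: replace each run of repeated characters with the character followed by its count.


Input: 'vvvvooooyyyy'
Operation: identify consecutive runs
Runs: 'vvvv' -> v4, 'oooo' -> o4, 'yyyy' -> y4
Encoded: v4o4y4


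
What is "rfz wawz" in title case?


Input string: 'rfz wawz'
Operation: capitalize first letter of each word
Word transformations: 'rfz'->'Rfz', 'wawz'->'Wawz'
Result: Rfz Wawz


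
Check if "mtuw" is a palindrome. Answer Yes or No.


Input string: 'mtuw'
Reversed: 'wutm'
Compare pairs: s[0]='m' vs s[3]='w' (mismatch), s[1]='t' vs s[2]='u' (mismatch)
Palindrome: No


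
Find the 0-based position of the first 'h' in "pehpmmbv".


Input string: 'pehpmmbv'
Target: 'h'
Scanning left to right: s[0]='p', s[1]='e', s[2]='h'
First match at index: 2


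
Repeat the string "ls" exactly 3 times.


Input string: 'ls'
Operation: repeat 3 times
Concatenation: 'ls' + 'ls' + 'ls'
Result: lslsls


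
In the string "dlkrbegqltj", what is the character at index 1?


Input string: 'dlkrbegqltj'
Operation: get character at index 1
Index mapping: s[0]='d', s[1]='l'
Result: 'l'


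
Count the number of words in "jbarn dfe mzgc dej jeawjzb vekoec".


Input string: 'jbarn dfe mzgc dej jeawjzb vekoec'
Operation: split by spaces
Words found: 'jbarn', 'dfe', 'mzgc', 'dej', 'jeawjzb', 'vekoec'
Word count: 6


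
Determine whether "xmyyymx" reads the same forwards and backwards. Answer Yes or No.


Input string: 'xmyyymx'
Reversed: 'xmyyymx'
Compare pairs: s[0]='x' vs s[6]='x' (match), s[1]='m' vs s[5]='m' (match), s[2]='y' vs s[4]='y' (match)
Palindrome: Yes


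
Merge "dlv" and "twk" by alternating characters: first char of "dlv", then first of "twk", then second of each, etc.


String 1: 'dlv'
String 2: 'twk'
Operation: alternate characters
Pairs: 'd'+'t', 'l'+'w', 'v'+'k'
Result: dtlwvk


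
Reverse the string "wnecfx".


Input string: 'wnecfx'
Operation: reverse character order
Original order: 'w' -> 'n' -> 'e' -> 'c' -> 'f' -> 'x'
Reversed order: 'x' -> 'f' -> 'c' -> 'e' -> 'n' -> 'w'
Result: xfcenw


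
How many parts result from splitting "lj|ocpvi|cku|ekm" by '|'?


Input string: 'lj|ocpvi|cku|ekm'
Delimiter: '|'
Split result: 'lj', 'ocpvi', 'cku', 'ekm'
Number of parts: 4


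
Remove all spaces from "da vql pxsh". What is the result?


Input string: 'da vql pxsh'
Operation: remove all spaces
Words: 'da', 'vql', 'pxsh'
Join without spaces: davqlpxsh


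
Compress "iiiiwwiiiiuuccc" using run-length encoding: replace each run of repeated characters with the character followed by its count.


Input: 'iiiiwwiiiiuuccc'
Operation: identify consecutive runs
Runs: 'iiii' -> i4, 'ww' -> w2, 'iiii' -> i4, 'uu' -> u2, 'ccc' -> c3
Encoded: i4w2i4u2c3


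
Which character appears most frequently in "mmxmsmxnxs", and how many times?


Input: 'mmxmsmxnxs'
Operation: tally each character
Counts: 'm':4, 'n':1, 's':2, 'x':3
Maximum: 'm' appears 4 times


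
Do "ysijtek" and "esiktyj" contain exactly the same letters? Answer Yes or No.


String 1: 'ysijtek' -> sorted: 'eijksty'
String 2: 'esiktyj' -> sorted: 'eijksty'
Compare sorted forms: 'eijksty' == 'eijksty'
Anagram: Yes


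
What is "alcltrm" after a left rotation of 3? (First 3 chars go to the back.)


Input: 'alcltrm', shift = 3
Operation: split at index 3 and swap parts
Front part s[0:3] = 'alc'
Back part s[3:] = 'ltrm'
Rotated = back + front = 'ltrm' + 'alc'
Result: ltrmalc


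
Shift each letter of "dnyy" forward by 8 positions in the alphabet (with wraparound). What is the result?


Input: 'dnyy', shift = 8
Operation: for each letter, (position + 8) mod 26
Mapping: 'd'(3+8=11)->'l', 'n'(13+8=21)->'v', 'y'(24+8=32, 32 mod 26=6)->'g', 'y'(24+8=32, 32 mod 26=6)->'g'
Result: lvgg


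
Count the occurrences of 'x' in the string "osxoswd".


Input string: 'osxoswd'
Target character: 'x'
Scan each position: s[2]='x'
Matches found at indices: 2
Total: 1


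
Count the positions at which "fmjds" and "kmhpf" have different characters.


String 1: 'fmjds'
String 2: 'kmhpf'
Compare each position: pos 0: 'f'!='k', pos 1: 'm'=='m', pos 2: 'j'!='h', pos 3: 'd'!='p', pos 4: 's'!='f'
Differing positions: 4
Hamming distance: 4


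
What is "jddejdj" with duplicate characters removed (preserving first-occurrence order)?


Input: 'jddejdj'
Operation: keep first occurrence of each character
Scan: s[0]='j' new -> keep; s[1]='d' new -> keep; s[2]='d' seen -> skip; s[3]='e' new -> keep; s[4]='j' seen -> skip; s[5]='d' seen -> skip; s[6]='j' seen -> skip
Result: jde


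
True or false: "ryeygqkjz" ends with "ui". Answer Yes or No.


Input string: 'ryeygqkjz'
Suffix to check: 'ui'
Last 2 characters of input: 'jz'
Match: False
Result: No


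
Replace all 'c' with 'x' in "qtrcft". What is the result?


Input string: 'qtrcft'
Operation: replace 'c' with 'x'
Positions of 'c': 3
After replacement: qtrxft


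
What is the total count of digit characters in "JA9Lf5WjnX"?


Input string: 'JA9Lf5WjnX'
Operation: count digit characters (0-9)
Scan: 'J', 'A', '9'(digit), 'L', 'f', '5'(digit), 'W', 'j', 'n', 'X'
Digits found: 2
Result: 2


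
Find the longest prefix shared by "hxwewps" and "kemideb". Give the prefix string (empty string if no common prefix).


String 1: 'hxwewps'
String 2: 'kemideb'
Compare position by position:
pos 0: 'h' vs 'k' differ -> stop
Longest common prefix: "" (length 0)


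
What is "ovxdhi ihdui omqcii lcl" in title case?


Input string: 'ovxdhi ihdui omqcii lcl'
Operation: capitalize first letter of each word
Word transformations: 'ovxdhi'->'Ovxdhi', 'ihdui'->'Ihdui', 'omqcii'->'Omqcii', 'lcl'->'Lcl'
Result: Ovxdhi Ihdui Omqcii Lcl


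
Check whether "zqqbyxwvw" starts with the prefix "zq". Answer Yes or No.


Input string: 'zqqbyxwvw'
Prefix to check: 'zq'
First 2 characters of input: 'zq'
Match: True
Result: Yes


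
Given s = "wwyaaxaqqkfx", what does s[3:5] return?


Input string: 'wwyaaxaqqkfx'
Operation: slice [3:5]
Extract characters: s[3]='a', s[4]='a'
Result: aa


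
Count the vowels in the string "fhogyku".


Input string: 'fhogyku'
Operation: count vowels (a, e, i, o, u)
Scan: s[0]='f', s[1]='h', s[2]='o' (vowel), s[3]='g', s[4]='y', s[5]='k', s[6]='u' (vowel)
Vowels found: 2
Result: 2


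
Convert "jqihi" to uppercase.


Input string: 'jqihi'
Operation: convert each letter to uppercase
Mapping: 'j'->'J', 'q'->'Q', 'i'->'I', 'h'->'H', 'i'->'I'
Result: JQIHI


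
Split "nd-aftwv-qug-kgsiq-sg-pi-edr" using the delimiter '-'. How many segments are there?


Input string: 'nd-aftwv-qug-kgsiq-sg-pi-edr'
Delimiter: '-'
Split result: 'nd', 'aftwv', 'qug', 'kgsiq', 'sg', 'pi', 'edr'
Number of parts: 7


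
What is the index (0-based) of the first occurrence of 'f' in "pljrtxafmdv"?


Input string: 'pljrtxafmdv'
Target: 'f'
Scanning left to right: s[0]='p', s[1]='l', s[2]='j', s[3]='r', s[4]='t', s[5]='x', s[6]='a', s[7]='f'
First match at index: 7


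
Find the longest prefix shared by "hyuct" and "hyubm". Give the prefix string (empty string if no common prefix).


String 1: 'hyuct'
String 2: 'hyubm'
Compare position by position:
pos 0: 'h' vs 'h' match
pos 1: 'y' vs 'y' match
pos 2: 'u' vs 'u' match
pos 3: 'c' vs 'b' differ -> stop
Longest common prefix: "hyu" (length 3)


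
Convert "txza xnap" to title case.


Input string: 'txza xnap'
Operation: capitalize first letter of each word
Word transformations: 'txza'->'Txza', 'xnap'->'Xnap'
Result: Txza Xnap


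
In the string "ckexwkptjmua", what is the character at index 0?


Input string: 'ckexwkptjmua'
Operation: get character at index 0
Index mapping: s[0]='c'
Result: 'c'


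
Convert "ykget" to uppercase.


Input string: 'ykget'
Operation: convert each letter to uppercase
Mapping: 'y'->'Y', 'k'->'K', 'g'->'G', 'e'->'E', 't'->'T'
Result: YKGET


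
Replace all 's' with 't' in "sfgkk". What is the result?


Input string: 'sfgkk'
Operation: replace 's' with 't'
Positions of 's': 0
After replacement: tfgkk


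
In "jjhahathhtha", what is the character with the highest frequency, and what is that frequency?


Input: 'jjhahathhtha'
Operation: tally each character
Counts: 'a':3, 'h':5, 'j':2, 't':2
Maximum: 'h' appears 5 times


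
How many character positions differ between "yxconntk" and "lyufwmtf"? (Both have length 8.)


String 1: 'yxconntk'
String 2: 'lyufwmtf'
Compare each position: pos 0: 'y'!='l', pos 1: 'x'!='y', pos 2: 'c'!='u', pos 3: 'o'!='f', pos 4: 'n'!='w', pos 5: 'n'!='m', pos 6: 't'=='t', pos 7: 'k'!='f'
Differing positions: 7
Hamming distance: 7


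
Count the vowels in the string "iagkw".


Input string: 'iagkw'
Operation: count vowels (a, e, i, o, u)
Scan: s[0]='i' (vowel), s[1]='a' (vowel), s[2]='g', s[3]='k', s[4]='w'
Vowels found: 2
Result: 2


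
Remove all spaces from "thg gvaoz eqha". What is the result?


Input string: 'thg gvaoz eqha'
Operation: remove all spaces
Words: 'thg', 'gvaoz', 'eqha'
Join without spaces: thggvaozeqha


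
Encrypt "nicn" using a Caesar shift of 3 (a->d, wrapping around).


Input: 'nicn', shift = 3
Operation: for each letter, (position + 3) mod 26
Mapping: 'n'(13+3=16)->'q', 'i'(8+3=11)->'l', 'c'(2+3=5)->'f', 'n'(13+3=16)->'q'
Result: qlfq


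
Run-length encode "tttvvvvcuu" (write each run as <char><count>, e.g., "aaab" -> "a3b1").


Input: 'tttvvvvcuu'
Operation: identify consecutive runs
Runs: 'ttt' -> t3, 'vvvv' -> v4, 'c' -> c1, 'uu' -> u2
Encoded: t3v4c1u2


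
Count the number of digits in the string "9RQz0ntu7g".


Input string: '9RQz0ntu7g'
Operation: count digit characters (0-9)
Scan: '9'(digit), 'R', 'Q', 'z', '0'(digit), 'n', 't', 'u', '7'(digit), 'g'
Digits found: 3
Result: 3


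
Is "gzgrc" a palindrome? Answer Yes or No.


Input string: 'gzgrc'
Reversed: 'crgzg'
Compare pairs: s[0]='g' vs s[4]='c' (mismatch), s[1]='z' vs s[3]='r' (mismatch)
Palindrome: No


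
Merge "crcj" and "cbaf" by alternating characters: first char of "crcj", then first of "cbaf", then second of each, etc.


String 1: 'crcj'
String 2: 'cbaf'
Operation: alternate characters
Pairs: 'c'+'c', 'r'+'b', 'c'+'a', 'j'+'f'
Result: ccrbcajf


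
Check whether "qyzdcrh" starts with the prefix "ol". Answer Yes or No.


Input string: 'qyzdcrh'
Prefix to check: 'ol'
First 2 characters of input: 'qy'
Match: False
Result: No


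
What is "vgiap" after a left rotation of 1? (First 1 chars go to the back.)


Input: 'vgiap', shift = 1
Operation: split at index 1 and swap parts
Front part s[0:1] = 'v'
Back part s[1:] = 'giap'
Rotated = back + front = 'giap' + 'v'
Result: giapv


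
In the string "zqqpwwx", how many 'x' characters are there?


Input string: 'zqqpwwx'
Target character: 'x'
Scan each position: s[6]='x'
Matches found at indices: 6
Total: 1


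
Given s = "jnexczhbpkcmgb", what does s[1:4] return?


Input string: 'jnexczhbpkcmgb'
Operation: slice [1:4]
Extract characters: s[1]='n', s[2]='e', s[3]='x'
Result: nex


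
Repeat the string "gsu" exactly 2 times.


Input string: 'gsu'
Operation: repeat 2 times
Concatenation: 'gsu' + 'gsu'
Result: gsugsu


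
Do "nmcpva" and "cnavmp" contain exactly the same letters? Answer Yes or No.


String 1: 'nmcpva' -> sorted: 'acmnpv'
String 2: 'cnavmp' -> sorted: 'acmnpv'
Compare sorted forms: 'acmnpv' == 'acmnpv'
Anagram: Yes


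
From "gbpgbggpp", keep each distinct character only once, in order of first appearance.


Input: 'gbpgbggpp'
Operation: keep first occurrence of each character
Scan: s[0]='g' new -> keep; s[1]='b' new -> keep; s[2]='p' new -> keep; s[3]='g' seen -> skip; s[4]='b' seen -> skip; s[5]='g' seen -> skip; s[6]='g' seen -> skip; s[7]='p' seen -> skip; s[8]='p' seen -> skip
Result: gbp


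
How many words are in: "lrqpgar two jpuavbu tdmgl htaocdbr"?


Input string: 'lrqpgar two jpuavbu tdmgl htaocdbr'
Operation: split by spaces
Words found: 'lrqpgar', 'two', 'jpuavbu', 'tdmgl', 'htaocdbr'
Word count: 5


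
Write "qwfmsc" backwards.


Input string: 'qwfmsc'
Operation: reverse character order
Original order: 'q' -> 'w' -> 'f' -> 'm' -> 's' -> 'c'
Reversed order: 'c' -> 's' -> 'm' -> 'f' -> 'w' -> 'q'
Result: csmfwq


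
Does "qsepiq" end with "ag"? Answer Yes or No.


Input string: 'qsepiq'
Suffix to check: 'ag'
Last 2 characters of input: 'iq'
Match: False
Result: No


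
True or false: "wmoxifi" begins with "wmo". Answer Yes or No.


Input string: 'wmoxifi'
Prefix to check: 'wmo'
First 3 characters of input: 'wmo'
Match: True
Result: Yes


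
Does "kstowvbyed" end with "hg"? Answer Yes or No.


Input string: 'kstowvbyed'
Suffix to check: 'hg'
Last 2 characters of input: 'ed'
Match: False
Result: No


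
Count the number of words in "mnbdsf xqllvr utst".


Input string: 'mnbdsf xqllvr utst'
Operation: split by spaces
Words found: 'mnbdsf', 'xqllvr', 'utst'
Word count: 3


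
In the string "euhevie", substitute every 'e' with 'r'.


Input string: 'euhevie'
Operation: replace 'e' with 'r'
Positions of 'e': 0, 3, 6
After replacement: ruhrvir


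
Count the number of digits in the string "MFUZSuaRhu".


Input string: 'MFUZSuaRhu'
Operation: count digit characters (0-9)
Scan: 'M', 'F', 'U', 'Z', 'S', 'u', 'a', 'R', 'h', 'u'
Digits found: 0
Result: 0


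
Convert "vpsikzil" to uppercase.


Input string: 'vpsikzil'
Operation: convert each letter to uppercase
Mapping: 'v'->'V', 'p'->'P', 's'->'S', 'i'->'I', 'k'->'K', 'z'->'Z', 'i'->'I', 'l'->'L'
Result: VPSIKZIL


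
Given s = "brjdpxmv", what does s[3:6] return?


Input string: 'brjdpxmv'
Operation: slice [3:6]
Extract characters: s[3]='d', s[4]='p', s[5]='x'
Result: dpx


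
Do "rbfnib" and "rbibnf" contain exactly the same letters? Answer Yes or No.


String 1: 'rbfnib' -> sorted: 'bbfinr'
String 2: 'rbibnf' -> sorted: 'bbfinr'
Compare sorted forms: 'bbfinr' == 'bbfinr'
Anagram: Yes


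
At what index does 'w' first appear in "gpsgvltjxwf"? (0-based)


Input string: 'gpsgvltjxwf'
Target: 'w'
Scanning left to right: s[0]='g', s[1]='p', s[2]='s', s[3]='g', s[4]='v', s[5]='l', s[6]='t', s[7]='j', s[8]='x', s[9]='w'
First match at index: 9


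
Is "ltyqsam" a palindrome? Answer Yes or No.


Input string: 'ltyqsam'
Reversed: 'masqytl'
Compare pairs: s[0]='l' vs s[6]='m' (mismatch), s[1]='t' vs s[5]='a' (mismatch), s[2]='y' vs s[4]='s' (mismatch)
Palindrome: No


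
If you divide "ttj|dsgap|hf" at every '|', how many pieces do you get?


Input string: 'ttj|dsgap|hf'
Delimiter: '|'
Split result: 'ttj', 'dsgap', 'hf'
Number of parts: 3


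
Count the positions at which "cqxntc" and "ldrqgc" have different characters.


String 1: 'cqxntc'
String 2: 'ldrqgc'
Compare each position: pos 0: 'c'!='l', pos 1: 'q'!='d', pos 2: 'x'!='r', pos 3: 'n'!='q', pos 4: 't'!='g', pos 5: 'c'=='c'
Differing positions: 5
Hamming distance: 5


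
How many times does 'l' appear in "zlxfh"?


Input string: 'zlxfh'
Target character: 'l'
Scan each position: s[1]='l'
Matches found at indices: 1
Total: 1


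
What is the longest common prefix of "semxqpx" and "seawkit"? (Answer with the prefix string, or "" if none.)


String 1: 'semxqpx'
String 2: 'seawkit'
Compare position by position:
pos 0: 's' vs 's' match
pos 1: 'e' vs 'e' match
pos 2: 'm' vs 'a' differ -> stop
Longest common prefix: "se" (length 2)


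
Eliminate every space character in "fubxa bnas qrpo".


Input string: 'fubxa bnas qrpo'
Operation: remove all spaces
Words: 'fubxa', 'bnas', 'qrpo'
Join without spaces: fubxabnasqrpo


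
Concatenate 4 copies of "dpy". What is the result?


Input string: 'dpy'
Operation: repeat 4 times
Concatenation: 'dpy' + 'dpy' + 'dpy' + 'dpy'
Result: dpydpydpydpy


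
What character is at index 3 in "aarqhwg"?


Input string: 'aarqhwg'
Operation: get character at index 3
Index mapping: s[0]='a', s[1]='a', s[2]='r', s[3]='q'
Result: 'q'


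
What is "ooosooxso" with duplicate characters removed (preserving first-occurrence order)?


Input: 'ooosooxso'
Operation: keep first occurrence of each character
Scan: s[0]='o' new -> keep; s[1]='o' seen -> skip; s[2]='o' seen -> skip; s[3]='s' new -> keep; s[4]='o' seen -> skip; s[5]='o' seen -> skip; s[6]='x' new -> keep; s[7]='s' seen -> skip; s[8]='o' seen -> skip
Result: osx


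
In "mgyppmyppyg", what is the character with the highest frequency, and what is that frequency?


Input: 'mgyppmyppyg'
Operation: tally each character
Counts: 'g':2, 'm':2, 'p':4, 'y':3
Maximum: 'p' appears 4 times


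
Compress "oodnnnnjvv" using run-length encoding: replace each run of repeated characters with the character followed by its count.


Input: 'oodnnnnjvv'
Operation: identify consecutive runs
Runs: 'oo' -> o2, 'd' -> d1, 'nnnn' -> n4, 'j' -> j1, 'vv' -> v2
Encoded: o2d1n4j1v2


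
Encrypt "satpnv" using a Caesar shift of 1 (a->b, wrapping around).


Input: 'satpnv', shift = 1
Operation: for each letter, (position + 1) mod 26
Mapping: 's'(18+1=19)->'t', 'a'(0+1=1)->'b', 't'(19+1=20)->'u', 'p'(15+1=16)->'q', 'n'(13+1=14)->'o', 'v'(21+1=22)->'w'
Result: tbuqow


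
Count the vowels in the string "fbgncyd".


Input string: 'fbgncyd'
Operation: count vowels (a, e, i, o, u)
Scan: s[0]='f', s[1]='b', s[2]='g', s[3]='n', s[4]='c', s[5]='y', s[6]='d'
Vowels found: 0
Result: 0


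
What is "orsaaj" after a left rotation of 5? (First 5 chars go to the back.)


Input: 'orsaaj', shift = 5
Operation: split at index 5 and swap parts
Front part s[0:5] = 'orsaa'
Back part s[5:] = 'j'
Rotated = back + front = 'j' + 'orsaa'
Result: jorsaa


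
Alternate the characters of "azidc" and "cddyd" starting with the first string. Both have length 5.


String 1: 'azidc'
String 2: 'cddyd'
Operation: alternate characters
Pairs: 'a'+'c', 'z'+'d', 'i'+'d', 'd'+'y', 'c'+'d'
Result: aczdiddycd


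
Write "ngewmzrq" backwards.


Input string: 'ngewmzrq'
Operation: reverse character order
Original order: 'n' -> 'g' -> 'e' -> 'w' -> 'm' -> 'z' -> 'r' -> 'q'
Reversed order: 'q' -> 'r' -> 'z' -> 'm' -> 'w' -> 'e' -> 'g' -> 'n'
Result: qrzmwegn


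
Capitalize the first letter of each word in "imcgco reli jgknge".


Input string: 'imcgco reli jgknge'
Operation: capitalize first letter of each word
Word transformations: 'imcgco'->'Imcgco', 'reli'->'Reli', 'jgknge'->'Jgknge'
Result: Imcgco Reli Jgknge


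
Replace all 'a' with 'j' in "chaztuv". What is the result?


Input string: 'chaztuv'
Operation: replace 'a' with 'j'
Positions of 'a': 2
After replacement: chjztuv


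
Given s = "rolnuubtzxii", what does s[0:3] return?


Input string: 'rolnuubtzxii'
Operation: slice [0:3]
Extract characters: s[0]='r', s[1]='o', s[2]='l'
Result: rol


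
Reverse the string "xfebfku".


Input string: 'xfebfku'
Operation: reverse character order
Original order: 'x' -> 'f' -> 'e' -> 'b' -> 'f' -> 'k' -> 'u'
Reversed order: 'u' -> 'k' -> 'f' -> 'b' -> 'e' -> 'f' -> 'x'
Result: ukfbefx


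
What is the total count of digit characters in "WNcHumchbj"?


Input string: 'WNcHumchbj'
Operation: count digit characters (0-9)
Scan: 'W', 'N', 'c', 'H', 'u', 'm', 'c', 'h', 'b', 'j'
Digits found: 0
Result: 0


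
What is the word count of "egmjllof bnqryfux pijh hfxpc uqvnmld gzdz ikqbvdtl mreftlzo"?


Input string: 'egmjllof bnqryfux pijh hfxpc uqvnmld gzdz ikqbvdtl mreftlzo'
Operation: split by spaces
Words found: 'egmjllof', 'bnqryfux', 'pijh', 'hfxpc', 'uqvnmld', 'gzdz', 'ikqbvdtl', 'mreftlzo'
Word count: 8


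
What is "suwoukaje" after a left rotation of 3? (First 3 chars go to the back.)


Input: 'suwoukaje', shift = 3
Operation: split at index 3 and swap parts
Front part s[0:3] = 'suw'
Back part s[3:] = 'oukaje'
Rotated = back + front = 'oukaje' + 'suw'
Result: oukajesuw


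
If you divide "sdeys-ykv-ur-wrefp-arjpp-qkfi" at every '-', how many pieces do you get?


Input string: 'sdeys-ykv-ur-wrefp-arjpp-qkfi'
Delimiter: '-'
Split result: 'sdeys', 'ykv', 'ur', 'wrefp', 'arjpp', 'qkfi'
Number of parts: 6


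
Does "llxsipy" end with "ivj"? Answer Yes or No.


Input string: 'llxsipy'
Suffix to check: 'ivj'
Last 3 characters of input: 'ipy'
Match: False
Result: No


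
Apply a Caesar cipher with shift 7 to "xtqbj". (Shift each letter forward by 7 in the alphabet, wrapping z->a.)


Input: 'xtqbj', shift = 7
Operation: for each letter, (position + 7) mod 26
Mapping: 'x'(23+7=30, 30 mod 26=4)->'e', 't'(19+7=26, 26 mod 26=0)->'a', 'q'(16+7=23)->'x', 'b'(1+7=8)->'i', 'j'(9+7=16)->'q'
Result: eaxiq


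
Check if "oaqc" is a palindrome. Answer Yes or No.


Input string: 'oaqc'
Reversed: 'cqao'
Compare pairs: s[0]='o' vs s[3]='c' (mismatch), s[1]='a' vs s[2]='q' (mismatch)
Palindrome: No


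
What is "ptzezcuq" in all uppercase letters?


Input string: 'ptzezcuq'
Operation: convert each letter to uppercase
Mapping: 'p'->'P', 't'->'T', 'z'->'Z', 'e'->'E', 'z'->'Z', 'c'->'C', 'u'->'U', 'q'->'Q'
Result: PTZEZCUQ


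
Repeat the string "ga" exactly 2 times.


Input string: 'ga'
Operation: repeat 2 times
Concatenation: 'ga' + 'ga'
Result: gaga


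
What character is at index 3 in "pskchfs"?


Input string: 'pskchfs'
Operation: get character at index 3
Index mapping: s[0]='p', s[1]='s', s[2]='k', s[3]='c'
Result: 'c'


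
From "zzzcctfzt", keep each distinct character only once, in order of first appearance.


Input: 'zzzcctfzt'
Operation: keep first occurrence of each character
Scan: s[0]='z' new -> keep; s[1]='z' seen -> skip; s[2]='z' seen -> skip; s[3]='c' new -> keep; s[4]='c' seen -> skip; s[5]='t' new -> keep; s[6]='f' new -> keep; s[7]='z' seen -> skip; s[8]='t' seen -> skip
Result: zctf


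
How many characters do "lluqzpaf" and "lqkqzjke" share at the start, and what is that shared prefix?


String 1: 'lluqzpaf'
String 2: 'lqkqzjke'
Compare position by position:
pos 0: 'l' vs 'l' match
pos 1: 'l' vs 'q' differ -> stop
Longest common prefix: "l" (length 1)


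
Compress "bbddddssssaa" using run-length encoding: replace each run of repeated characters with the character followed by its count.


Input: 'bbddddssssaa'
Operation: identify consecutive runs
Runs: 'bb' -> b2, 'dddd' -> d4, 'ssss' -> s4, 'aa' -> a2
Encoded: b2d4s4a2


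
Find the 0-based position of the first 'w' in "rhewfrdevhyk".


Input string: 'rhewfrdevhyk'
Target: 'w'
Scanning left to right: s[0]='r', s[1]='h', s[2]='e', s[3]='w'
First match at index: 3


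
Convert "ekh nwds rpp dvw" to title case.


Input string: 'ekh nwds rpp dvw'
Operation: capitalize first letter of each word
Word transformations: 'ekh'->'Ekh', 'nwds'->'Nwds', 'rpp'->'Rpp', 'dvw'->'Dvw'
Result: Ekh Nwds Rpp Dvw


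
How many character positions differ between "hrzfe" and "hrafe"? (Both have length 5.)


String 1: 'hrzfe'
String 2: 'hrafe'
Compare each position: pos 0: 'h'=='h', pos 1: 'r'=='r', pos 2: 'z'!='a', pos 3: 'f'=='f', pos 4: 'e'=='e'
Differing positions: 1
Hamming distance: 1


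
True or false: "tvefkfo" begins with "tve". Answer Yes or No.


Input string: 'tvefkfo'
Prefix to check: 'tve'
First 3 characters of input: 'tve'
Match: True
Result: Yes


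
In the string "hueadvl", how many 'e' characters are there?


Input string: 'hueadvl'
Target character: 'e'
Scan each position: s[2]='e'
Matches found at indices: 2
Total: 1


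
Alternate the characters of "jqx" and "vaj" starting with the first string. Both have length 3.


String 1: 'jqx'
String 2: 'vaj'
Operation: alternate characters
Pairs: 'j'+'v', 'q'+'a', 'x'+'j'
Result: jvqaxj


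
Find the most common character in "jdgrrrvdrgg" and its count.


Input: 'jdgrrrvdrgg'
Operation: tally each character
Counts: 'd':2, 'g':3, 'j':1, 'r':4, 'v':1
Maximum: 'r' appears 4 times


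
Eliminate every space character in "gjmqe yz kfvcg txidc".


Input string: 'gjmqe yz kfvcg txidc'
Operation: remove all spaces
Words: 'gjmqe', 'yz', 'kfvcg', 'txidc'
Join without spaces: gjmqeyzkfvcgtxidc


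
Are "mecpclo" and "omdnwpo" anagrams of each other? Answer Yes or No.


String 1: 'mecpclo' -> sorted: 'ccelmop'
String 2: 'omdnwpo' -> sorted: 'dmnoopw'
Compare sorted forms: 'ccelmop' != 'dmnoopw'
Anagram: No


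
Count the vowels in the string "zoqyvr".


Input string: 'zoqyvr'
Operation: count vowels (a, e, i, o, u)
Scan: s[0]='z', s[1]='o' (vowel), s[2]='q', s[3]='y', s[4]='v', s[5]='r'
Vowels found: 1
Result: 1


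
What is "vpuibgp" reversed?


Input string: 'vpuibgp'
Operation: reverse character order
Original order: 'v' -> 'p' -> 'u' -> 'i' -> 'b' -> 'g' -> 'p'
Reversed order: 'p' -> 'g' -> 'b' -> 'i' -> 'u' -> 'p' -> 'v'
Result: pgbiupv


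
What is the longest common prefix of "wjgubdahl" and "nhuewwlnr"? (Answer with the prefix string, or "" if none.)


String 1: 'wjgubdahl'
String 2: 'nhuewwlnr'
Compare position by position:
pos 0: 'w' vs 'n' differ -> stop
Longest common prefix: "" (length 0)


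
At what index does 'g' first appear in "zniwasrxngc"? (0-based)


Input string: 'zniwasrxngc'
Target: 'g'
Scanning left to right: s[0]='z', s[1]='n', s[2]='i', s[3]='w', s[4]='a', s[5]='s', s[6]='r', s[7]='x', s[8]='n', s[9]='g'
First match at index: 9


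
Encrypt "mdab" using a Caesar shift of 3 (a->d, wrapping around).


Input: 'mdab', shift = 3
Operation: for each letter, (position + 3) mod 26
Mapping: 'm'(12+3=15)->'p', 'd'(3+3=6)->'g', 'a'(0+3=3)->'d', 'b'(1+3=4)->'e'
Result: pgde


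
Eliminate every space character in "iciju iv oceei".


Input string: 'iciju iv oceei'
Operation: remove all spaces
Words: 'iciju', 'iv', 'oceei'
Join without spaces: icijuivoceei


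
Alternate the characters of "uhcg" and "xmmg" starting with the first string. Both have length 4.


String 1: 'uhcg'
String 2: 'xmmg'
Operation: alternate characters
Pairs: 'u'+'x', 'h'+'m', 'c'+'m', 'g'+'g'
Result: uxhmcmgg


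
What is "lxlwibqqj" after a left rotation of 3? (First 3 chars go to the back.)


Input: 'lxlwibqqj', shift = 3
Operation: split at index 3 and swap parts
Front part s[0:3] = 'lxl'
Back part s[3:] = 'wibqqj'
Rotated = back + front = 'wibqqj' + 'lxl'
Result: wibqqjlxl


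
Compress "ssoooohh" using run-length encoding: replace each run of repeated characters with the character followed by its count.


Input: 'ssoooohh'
Operation: identify consecutive runs
Runs: 'ss' -> s2, 'oooo' -> o4, 'hh' -> h2
Encoded: s2o4h2


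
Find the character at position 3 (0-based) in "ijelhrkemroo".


Input string: 'ijelhrkemroo'
Operation: get character at index 3
Index mapping: s[0]='i', s[1]='j', s[2]='e', s[3]='l'
Result: 'l'


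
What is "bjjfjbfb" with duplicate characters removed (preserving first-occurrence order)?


Input: 'bjjfjbfb'
Operation: keep first occurrence of each character
Scan: s[0]='b' new -> keep; s[1]='j' new -> keep; s[2]='j' seen -> skip; s[3]='f' new -> keep; s[4]='j' seen -> skip; s[5]='b' seen -> skip; s[6]='f' seen -> skip; s[7]='b' seen -> skip
Result: bjf


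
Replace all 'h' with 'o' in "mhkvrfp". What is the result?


Input string: 'mhkvrfp'
Operation: replace 'h' with 'o'
Positions of 'h': 1
After replacement: mokvrfp


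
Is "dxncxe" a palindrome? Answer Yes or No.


Input string: 'dxncxe'
Reversed: 'excnxd'
Compare pairs: s[0]='d' vs s[5]='e' (mismatch), s[1]='x' vs s[4]='x' (match), s[2]='n' vs s[3]='c' (mismatch)
Palindrome: No


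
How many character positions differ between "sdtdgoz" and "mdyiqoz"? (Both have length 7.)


String 1: 'sdtdgoz'
String 2: 'mdyiqoz'
Compare each position: pos 0: 's'!='m', pos 1: 'd'=='d', pos 2: 't'!='y', pos 3: 'd'!='i', pos 4: 'g'!='q', pos 5: 'o'=='o', pos 6: 'z'=='z'
Differing positions: 4
Hamming distance: 4


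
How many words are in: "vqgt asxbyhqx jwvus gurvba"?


Input string: 'vqgt asxbyhqx jwvus gurvba'
Operation: split by spaces
Words found: 'vqgt', 'asxbyhqx', 'jwvus', 'gurvba'
Word count: 4


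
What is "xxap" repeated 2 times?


Input string: 'xxap'
Operation: repeat 2 times
Concatenation: 'xxap' + 'xxap'
Result: xxapxxap


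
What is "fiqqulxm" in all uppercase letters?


Input string: 'fiqqulxm'
Operation: convert each letter to uppercase
Mapping: 'f'->'F', 'i'->'I', 'q'->'Q', 'q'->'Q', 'u'->'U', 'l'->'L', 'x'->'X', 'm'->'M'
Result: FIQQULXM


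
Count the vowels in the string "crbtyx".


Input string: 'crbtyx'
Operation: count vowels (a, e, i, o, u)
Scan: s[0]='c', s[1]='r', s[2]='b', s[3]='t', s[4]='y', s[5]='x'
Vowels found: 0
Result: 0


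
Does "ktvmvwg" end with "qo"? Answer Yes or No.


Input string: 'ktvmvwg'
Suffix to check: 'qo'
Last 2 characters of input: 'wg'
Match: False
Result: No


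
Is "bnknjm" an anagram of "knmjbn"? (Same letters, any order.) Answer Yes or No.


String 1: 'knmjbn' -> sorted: 'bjkmnn'
String 2: 'bnknjm' -> sorted: 'bjkmnn'
Compare sorted forms: 'bjkmnn' == 'bjkmnn'
Anagram: Yes


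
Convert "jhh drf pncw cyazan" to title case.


Input string: 'jhh drf pncw cyazan'
Operation: capitalize first letter of each word
Word transformations: 'jhh'->'Jhh', 'drf'->'Drf', 'pncw'->'Pncw', 'cyazan'->'Cyazan'
Result: Jhh Drf Pncw Cyazan


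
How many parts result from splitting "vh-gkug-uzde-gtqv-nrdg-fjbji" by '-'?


Input string: 'vh-gkug-uzde-gtqv-nrdg-fjbji'
Delimiter: '-'
Split result: 'vh', 'gkug', 'uzde', 'gtqv', 'nrdg', 'fjbji'
Number of parts: 6


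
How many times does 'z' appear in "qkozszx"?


Input string: 'qkozszx'
Target character: 'z'
Scan each position: s[3]='z', s[5]='z'
Matches found at indices: 3, 5
Total: 2


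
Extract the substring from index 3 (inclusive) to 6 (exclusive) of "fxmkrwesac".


Input string: 'fxmkrwesac'
Operation: slice [3:6]
Extract characters: s[3]='k', s[4]='r', s[5]='w'
Result: krw


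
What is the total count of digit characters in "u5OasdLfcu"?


Input string: 'u5OasdLfcu'
Operation: count digit characters (0-9)
Scan: 'u', '5'(digit), 'O', 'a', 's', 'd', 'L', 'f', 'c', 'u'
Digits found: 1
Result: 1


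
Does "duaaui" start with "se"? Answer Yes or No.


Input string: 'duaaui'
Prefix to check: 'se'
First 2 characters of input: 'du'
Match: False
Result: No


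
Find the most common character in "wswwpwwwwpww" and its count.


Input: 'wswwpwwwwpww'
Operation: tally each character
Counts: 'p':2, 's':1, 'w':9
Maximum: 'w' appears 9 times


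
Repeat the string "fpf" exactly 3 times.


Input string: 'fpf'
Operation: repeat 3 times
Concatenation: 'fpf' + 'fpf' + 'fpf'
Result: fpffpffpf


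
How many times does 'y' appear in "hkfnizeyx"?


Input string: 'hkfnizeyx'
Target character: 'y'
Scan each position: s[7]='y'
Matches found at indices: 7
Total: 1


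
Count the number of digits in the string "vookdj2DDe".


Input string: 'vookdj2DDe'
Operation: count digit characters (0-9)
Scan: 'v', 'o', 'o', 'k', 'd', 'j', '2'(digit), 'D', 'D', 'e'
Digits found: 1
Result: 1


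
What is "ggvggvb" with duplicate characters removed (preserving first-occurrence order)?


Input: 'ggvggvb'
Operation: keep first occurrence of each character
Scan: s[0]='g' new -> keep; s[1]='g' seen -> skip; s[2]='v' new -> keep; s[3]='g' seen -> skip; s[4]='g' seen -> skip; s[5]='v' seen -> skip; s[6]='b' new -> keep
Result: gvb


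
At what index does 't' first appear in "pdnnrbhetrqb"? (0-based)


Input string: 'pdnnrbhetrqb'
Target: 't'
Scanning left to right: s[0]='p', s[1]='d', s[2]='n', s[3]='n', s[4]='r', s[5]='b', s[6]='h', s[7]='e', s[8]='t'
First match at index: 8


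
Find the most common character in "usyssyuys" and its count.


Input: 'usyssyuys'
Operation: tally each character
Counts: 's':4, 'u':2, 'y':3
Maximum: 's' appears 4 times


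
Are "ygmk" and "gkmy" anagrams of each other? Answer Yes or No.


String 1: 'ygmk' -> sorted: 'gkmy'
String 2: 'gkmy' -> sorted: 'gkmy'
Compare sorted forms: 'gkmy' == 'gkmy'
Anagram: Yes


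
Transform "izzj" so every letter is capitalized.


Input string: 'izzj'
Operation: convert each letter to uppercase
Mapping: 'i'->'I', 'z'->'Z', 'z'->'Z', 'j'->'J'
Result: IZZJ
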